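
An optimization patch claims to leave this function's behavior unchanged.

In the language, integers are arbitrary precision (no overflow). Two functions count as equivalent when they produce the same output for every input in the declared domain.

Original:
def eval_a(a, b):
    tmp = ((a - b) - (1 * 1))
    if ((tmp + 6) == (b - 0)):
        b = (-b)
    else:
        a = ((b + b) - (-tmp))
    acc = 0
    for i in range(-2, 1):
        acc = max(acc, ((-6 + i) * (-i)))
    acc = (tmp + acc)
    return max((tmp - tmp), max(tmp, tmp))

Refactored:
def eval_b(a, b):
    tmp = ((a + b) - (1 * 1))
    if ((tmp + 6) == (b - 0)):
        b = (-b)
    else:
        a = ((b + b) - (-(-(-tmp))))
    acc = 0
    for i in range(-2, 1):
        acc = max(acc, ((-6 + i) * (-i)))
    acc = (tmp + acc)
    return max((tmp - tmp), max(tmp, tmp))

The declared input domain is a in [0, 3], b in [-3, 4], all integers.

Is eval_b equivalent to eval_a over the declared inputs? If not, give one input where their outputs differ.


Take a=0, b=-3.
eval_a: tmp becomes 2; next ((tmp + 6) == (b - 0)) evaluates to false; next a becomes -4; next acc becomes 0; next at i=-2:; next acc becomes 0; next at i=-1:; next acc becomes 0; next at i=0:; next acc becomes 0; next acc becomes 2; next final value 2
eval_b: tmp becomes -4; next ((tmp + 6) == (b - 0)) evaluates to false; next a becomes -10; next acc becomes 0; next at i=-2:; next acc becomes 0; next at i=-1:; next acc becomes 0; next at i=0:; next acc becomes 0; next acc becomes -4; next final value 0
2 vs 0 — the two versions disagree here.
verdict: not equivalent; witness: a=0, b=-3


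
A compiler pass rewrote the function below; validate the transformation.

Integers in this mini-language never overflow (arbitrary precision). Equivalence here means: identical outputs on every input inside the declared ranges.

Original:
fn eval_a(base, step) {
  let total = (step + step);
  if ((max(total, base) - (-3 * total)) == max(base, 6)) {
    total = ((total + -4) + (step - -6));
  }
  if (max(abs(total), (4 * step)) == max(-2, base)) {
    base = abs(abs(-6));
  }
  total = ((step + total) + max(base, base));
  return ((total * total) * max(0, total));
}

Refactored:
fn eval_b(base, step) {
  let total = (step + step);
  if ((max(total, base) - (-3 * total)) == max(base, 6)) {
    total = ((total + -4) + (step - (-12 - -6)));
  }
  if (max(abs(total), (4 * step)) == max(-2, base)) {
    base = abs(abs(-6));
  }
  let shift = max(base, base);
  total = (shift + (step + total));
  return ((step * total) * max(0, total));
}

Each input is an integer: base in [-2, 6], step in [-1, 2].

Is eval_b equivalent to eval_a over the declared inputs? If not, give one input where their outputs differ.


On input base=-2, step=2, eval_a returns 64 while eval_b returns 32.
verdict: not equivalent; witness: base=-2, step=2


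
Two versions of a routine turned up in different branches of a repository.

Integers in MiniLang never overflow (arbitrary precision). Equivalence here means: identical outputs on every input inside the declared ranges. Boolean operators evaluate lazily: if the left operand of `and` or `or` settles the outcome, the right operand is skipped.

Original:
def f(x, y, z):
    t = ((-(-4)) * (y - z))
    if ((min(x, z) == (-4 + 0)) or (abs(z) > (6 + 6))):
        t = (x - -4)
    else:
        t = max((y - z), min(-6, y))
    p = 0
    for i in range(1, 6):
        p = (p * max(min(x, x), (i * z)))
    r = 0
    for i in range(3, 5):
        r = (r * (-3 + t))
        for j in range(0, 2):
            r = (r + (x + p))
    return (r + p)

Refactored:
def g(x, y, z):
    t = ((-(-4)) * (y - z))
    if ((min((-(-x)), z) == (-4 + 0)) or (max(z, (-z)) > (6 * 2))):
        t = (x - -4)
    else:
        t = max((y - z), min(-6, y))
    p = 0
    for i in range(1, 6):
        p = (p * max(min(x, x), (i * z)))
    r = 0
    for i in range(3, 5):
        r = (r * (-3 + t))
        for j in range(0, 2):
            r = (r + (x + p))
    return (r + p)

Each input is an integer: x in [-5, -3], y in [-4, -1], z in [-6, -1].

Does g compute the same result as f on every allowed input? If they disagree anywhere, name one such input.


Although arithmetic usage differs; constant usage differs; min/max/abs usage differs, 72/72 inputs agree.
verdict: equivalent


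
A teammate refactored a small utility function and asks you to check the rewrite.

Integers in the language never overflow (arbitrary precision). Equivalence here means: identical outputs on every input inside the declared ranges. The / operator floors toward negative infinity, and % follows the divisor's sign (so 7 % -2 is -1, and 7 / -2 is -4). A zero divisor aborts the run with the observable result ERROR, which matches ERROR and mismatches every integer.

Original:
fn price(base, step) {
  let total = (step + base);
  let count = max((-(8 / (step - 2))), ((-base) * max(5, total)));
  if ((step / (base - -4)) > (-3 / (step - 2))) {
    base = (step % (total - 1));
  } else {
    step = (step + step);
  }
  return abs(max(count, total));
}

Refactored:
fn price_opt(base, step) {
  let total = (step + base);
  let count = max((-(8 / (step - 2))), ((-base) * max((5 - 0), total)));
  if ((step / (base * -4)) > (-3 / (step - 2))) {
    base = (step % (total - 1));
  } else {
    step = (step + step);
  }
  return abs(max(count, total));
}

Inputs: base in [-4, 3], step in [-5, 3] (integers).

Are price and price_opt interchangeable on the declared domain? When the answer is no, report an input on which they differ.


On input base=-4, step=-5, price returns ERROR while price_opt returns 20.
verdict: not equivalent; witness: base=-4, step=-5


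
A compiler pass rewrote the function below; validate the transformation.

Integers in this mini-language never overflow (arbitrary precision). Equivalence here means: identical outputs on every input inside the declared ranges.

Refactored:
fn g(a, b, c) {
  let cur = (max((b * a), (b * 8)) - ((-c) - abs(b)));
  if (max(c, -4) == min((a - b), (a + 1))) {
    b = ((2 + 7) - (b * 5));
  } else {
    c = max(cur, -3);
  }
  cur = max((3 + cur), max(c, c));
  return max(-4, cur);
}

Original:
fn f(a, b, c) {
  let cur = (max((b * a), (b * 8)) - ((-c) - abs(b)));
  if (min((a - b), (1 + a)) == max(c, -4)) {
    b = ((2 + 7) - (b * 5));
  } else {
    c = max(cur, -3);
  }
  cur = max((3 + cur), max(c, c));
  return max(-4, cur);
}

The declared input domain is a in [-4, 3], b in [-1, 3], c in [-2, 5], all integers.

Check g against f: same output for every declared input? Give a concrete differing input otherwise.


Equivalent — the differences include same computation, different form, yet no declared input distinguishes the two.
As a probe, take a=3, b=1, c=-1: f runs cur becomes 8; next (min((a - b), (1 + a)) == max(c, -4)) evaluates to false; next c becomes 8; next cur becomes 11; next final value 11; g runs cur becomes 8; next (max(c, -4) == min((a - b), (a + 1))) evaluates to false; next c becomes 8; next cur becomes 11; next final value 11; both end at 11.
Across all 320 domain points the two functions coincide.
verdict: equivalent


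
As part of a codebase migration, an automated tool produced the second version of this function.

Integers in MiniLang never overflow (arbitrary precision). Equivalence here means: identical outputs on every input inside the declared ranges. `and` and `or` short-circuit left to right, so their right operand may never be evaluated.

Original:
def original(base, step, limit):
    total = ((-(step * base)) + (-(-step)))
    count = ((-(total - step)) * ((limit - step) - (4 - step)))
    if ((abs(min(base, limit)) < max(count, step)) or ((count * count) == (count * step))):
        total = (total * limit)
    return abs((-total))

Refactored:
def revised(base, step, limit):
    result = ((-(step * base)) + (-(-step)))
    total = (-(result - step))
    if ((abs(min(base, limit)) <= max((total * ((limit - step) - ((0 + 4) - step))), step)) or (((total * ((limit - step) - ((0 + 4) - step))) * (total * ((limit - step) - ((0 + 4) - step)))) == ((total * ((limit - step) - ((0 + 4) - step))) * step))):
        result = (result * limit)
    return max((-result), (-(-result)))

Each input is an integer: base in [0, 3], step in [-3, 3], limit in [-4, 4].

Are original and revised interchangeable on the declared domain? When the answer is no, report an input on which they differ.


Try base=2, step=-1, limit=3.
original: total = 1; count = 2; ((abs(min(base, limit)) < max(count, step)) or ((count * count) == (count * step))) -> false; return 1
revised: result = 1; total = -2; ((abs(min(base, limit)) <= max((total * ((limit - step) - ((0 + 4) - step))), step)) or (((total * ((limit - step) - ((0 + 4) - step))) * (total * ((limit - step) - ((0 + 4) - step)))) == ((total * ((limit - step) - ((0 + 4) - step))) * step))) -> true; result = 3; return 3
1 against 3: the behavior changed.
verdict: not equivalent; witness: base=2, step=-1, limit=3


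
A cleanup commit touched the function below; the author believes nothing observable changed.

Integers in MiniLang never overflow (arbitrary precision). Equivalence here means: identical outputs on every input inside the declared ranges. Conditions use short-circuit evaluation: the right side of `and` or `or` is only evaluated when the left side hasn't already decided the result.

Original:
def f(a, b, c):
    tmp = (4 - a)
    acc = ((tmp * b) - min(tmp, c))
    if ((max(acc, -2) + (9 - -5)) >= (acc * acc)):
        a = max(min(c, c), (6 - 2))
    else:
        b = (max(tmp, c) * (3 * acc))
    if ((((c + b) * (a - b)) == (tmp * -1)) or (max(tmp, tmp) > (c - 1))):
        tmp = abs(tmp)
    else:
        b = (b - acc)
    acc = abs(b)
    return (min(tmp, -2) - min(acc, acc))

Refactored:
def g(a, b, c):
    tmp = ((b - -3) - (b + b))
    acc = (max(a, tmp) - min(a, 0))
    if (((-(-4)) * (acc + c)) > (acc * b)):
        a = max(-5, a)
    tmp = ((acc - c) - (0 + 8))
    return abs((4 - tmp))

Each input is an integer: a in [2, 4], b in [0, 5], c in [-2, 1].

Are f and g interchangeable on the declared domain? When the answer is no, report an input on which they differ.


Not equivalent: a=2, b=0, c=-2 separates them (-2 vs 7).
f: tmp = 2; acc = 2; ((max(acc, -2) + (9 - -5)) >= (acc * acc)) -> true; a = 4; ((((c + b) * (a - b)) == (tmp * -1)) or (max(tmp, tmp) > (c - 1))) -> true; tmp = 2; acc = 0; return -2
g: tmp = 3; acc = 3; (((-(-4)) * (acc + c)) > (acc * b)) -> true; a = 2; tmp = -3; return 7
verdict: not equivalent; witness: a=2, b=0, c=-2


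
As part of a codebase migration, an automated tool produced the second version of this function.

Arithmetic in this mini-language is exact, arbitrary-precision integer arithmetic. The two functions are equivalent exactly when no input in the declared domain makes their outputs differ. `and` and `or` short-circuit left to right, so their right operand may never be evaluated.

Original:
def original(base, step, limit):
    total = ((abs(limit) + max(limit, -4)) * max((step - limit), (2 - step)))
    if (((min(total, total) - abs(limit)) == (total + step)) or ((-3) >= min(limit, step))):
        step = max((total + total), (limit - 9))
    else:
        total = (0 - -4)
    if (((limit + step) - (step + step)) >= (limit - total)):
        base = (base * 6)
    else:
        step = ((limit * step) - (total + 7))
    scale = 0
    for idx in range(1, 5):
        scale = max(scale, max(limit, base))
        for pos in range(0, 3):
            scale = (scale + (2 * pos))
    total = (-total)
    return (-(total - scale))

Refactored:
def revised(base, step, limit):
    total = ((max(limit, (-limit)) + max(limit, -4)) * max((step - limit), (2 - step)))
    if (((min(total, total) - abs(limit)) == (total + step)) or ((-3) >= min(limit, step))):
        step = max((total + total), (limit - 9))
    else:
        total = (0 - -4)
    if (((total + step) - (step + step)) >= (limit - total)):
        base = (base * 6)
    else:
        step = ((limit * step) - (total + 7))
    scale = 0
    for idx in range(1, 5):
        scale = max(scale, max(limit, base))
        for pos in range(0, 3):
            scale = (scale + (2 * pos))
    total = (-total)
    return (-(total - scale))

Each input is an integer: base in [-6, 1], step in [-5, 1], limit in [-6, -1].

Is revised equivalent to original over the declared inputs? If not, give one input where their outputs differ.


Run the pair on base=1, step=-5, limit=-6.
original: total becomes 14; next (((min(total, total) - abs(limit)) == (total + step)) or ((-3) >= min(limit, step))) evaluates to true; next step becomes 28; next (((limit + step) - (step + step)) >= (limit - total)) evaluates to false; next step becomes -189; next scale becomes 0; next at idx=1:; next scale becomes 1; next at pos=0:; next scale becomes 1; next at pos=1:; next scale becomes 3; next at pos=2:; next scale becomes 7; next at idx=2:; next scale becomes 7; next at pos=0:; next scale becomes 7; next at pos=1:; next scale becomes 9; next at pos=2:; next scale becomes 13; next at idx=3:; next scale becomes 13; next at pos=0:; next scale becomes 13; next at pos=1:; next scale becomes 15; next at pos=2:; next scale becomes 19; next at idx=4:; next scale becomes 19; next at pos=0:; next scale becomes 19; next at pos=1:; next scale becomes 21; next at pos=2:; next scale becomes 25; next total becomes -14; next final value 39
revised: total becomes 14; next (((min(total, total) - abs(limit)) == (total + step)) or ((-3) >= min(limit, step))) evaluates to true; next step becomes 28; next (((total + step) - (step + step)) >= (limit - total)) evaluates to true; next base becomes 6; next scale becomes 0; next at idx=1:; next scale becomes 6; next at pos=0:; next scale becomes 6; next at pos=1:; next scale becomes 8; next at pos=2:; next scale becomes 12; next at idx=2:; next scale becomes 12; next at pos=0:; next scale becomes 12; next at pos=1:; next scale becomes 14; next at pos=2:; next scale becomes 18; next at idx=3:; next scale becomes 18; next at pos=0:; next scale becomes 18; next at pos=1:; next scale becomes 20; next at pos=2:; next scale becomes 24; next at idx=4:; next scale becomes 24; next at pos=0:; next scale becomes 24; next at pos=1:; next scale becomes 26; next at pos=2:; next scale becomes 30; next total becomes -14; next final value 44
39 and 44 differ, so these are not the same function on this domain.
verdict: not equivalent; witness: base=1, step=-5, limit=-6


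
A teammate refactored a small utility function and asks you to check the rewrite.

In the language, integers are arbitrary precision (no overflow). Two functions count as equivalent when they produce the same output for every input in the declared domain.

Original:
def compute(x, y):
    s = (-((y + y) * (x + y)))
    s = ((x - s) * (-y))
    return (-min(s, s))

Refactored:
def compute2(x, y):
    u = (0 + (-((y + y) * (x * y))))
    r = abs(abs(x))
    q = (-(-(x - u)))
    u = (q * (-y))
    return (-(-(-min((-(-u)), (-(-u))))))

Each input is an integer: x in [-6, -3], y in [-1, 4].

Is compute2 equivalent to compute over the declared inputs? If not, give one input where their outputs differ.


At x=-6, y=-1: compute gives -8, compute2 gives 18.
verdict: not equivalent; witness: x=-6, y=-1


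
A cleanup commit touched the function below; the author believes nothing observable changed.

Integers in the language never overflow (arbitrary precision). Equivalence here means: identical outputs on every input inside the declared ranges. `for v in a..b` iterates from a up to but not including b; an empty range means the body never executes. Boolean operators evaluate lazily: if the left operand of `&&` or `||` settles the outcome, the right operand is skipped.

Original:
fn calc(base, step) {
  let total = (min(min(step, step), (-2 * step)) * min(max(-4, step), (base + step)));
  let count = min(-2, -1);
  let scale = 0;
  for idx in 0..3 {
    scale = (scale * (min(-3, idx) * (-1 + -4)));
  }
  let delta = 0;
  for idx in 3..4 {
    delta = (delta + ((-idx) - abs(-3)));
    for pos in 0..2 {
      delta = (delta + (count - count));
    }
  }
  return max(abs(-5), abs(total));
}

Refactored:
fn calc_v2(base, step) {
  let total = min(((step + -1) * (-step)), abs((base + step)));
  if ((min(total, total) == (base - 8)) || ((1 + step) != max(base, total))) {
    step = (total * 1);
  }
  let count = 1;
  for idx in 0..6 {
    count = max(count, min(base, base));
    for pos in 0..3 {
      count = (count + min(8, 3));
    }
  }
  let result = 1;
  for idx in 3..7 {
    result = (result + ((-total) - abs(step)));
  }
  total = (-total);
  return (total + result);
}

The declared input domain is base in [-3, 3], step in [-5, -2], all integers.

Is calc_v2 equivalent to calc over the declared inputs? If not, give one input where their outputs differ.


There is a counterexample at base=-3, step=-5: 40 on one side, 31 on the other.
calc: total becomes 40; next count becomes -2; next scale becomes 0; next at idx=0:; next scale becomes 0; next at idx=1:; next scale becomes 0; next at idx=2:; next scale becomes 0; next delta becomes 0; next at idx=3:; next delta becomes -6; next at pos=0:; next delta becomes -6; next at pos=1:; next delta becomes -6; next final value 40
calc_v2: total becomes -30; next ((min(total, total) == (base - 8)) || ((1 + step) != max(base, total))) evaluates to true; next step becomes -30; next count becomes 1; next at idx=0:; next count becomes 1; next at pos=0:; next count becomes 4; next at pos=1:; next count becomes 7; next at pos=2:; next count becomes 10; next at idx=1:; next count becomes 10; next at pos=0:; next count becomes 13; next at pos=1:; next count becomes 16; next at pos=2:; next count becomes 19; next at idx=2:; next count becomes 19; next at pos=0:; next count becomes 22; next at pos=1:; next count becomes 25; next at pos=2:; next count becomes 28; next at idx=3:; next count becomes 28; next at pos=0:; next count becomes 31; next at pos=1:; next count becomes 34; next at pos=2:; next count becomes 37; next at idx=4:; next count becomes 37; next at pos=0:; next count becomes 40; next at pos=1:; next count becomes 43; next at pos=2:; next count becomes 46; next at idx=5:; next count becomes 46; next at pos=0:; next count becomes 49; next at pos=1:; next count becomes 52; next at pos=2:; next count becomes 55; next result becomes 1; next at idx=3:; next result becomes 1; next at idx=4:; next result becomes 1; next at idx=5:; next result becomes 1; next at idx=6:; next result becomes 1; next total becomes 30; next final value 31
verdict: not equivalent; witness: base=-3, step=-5


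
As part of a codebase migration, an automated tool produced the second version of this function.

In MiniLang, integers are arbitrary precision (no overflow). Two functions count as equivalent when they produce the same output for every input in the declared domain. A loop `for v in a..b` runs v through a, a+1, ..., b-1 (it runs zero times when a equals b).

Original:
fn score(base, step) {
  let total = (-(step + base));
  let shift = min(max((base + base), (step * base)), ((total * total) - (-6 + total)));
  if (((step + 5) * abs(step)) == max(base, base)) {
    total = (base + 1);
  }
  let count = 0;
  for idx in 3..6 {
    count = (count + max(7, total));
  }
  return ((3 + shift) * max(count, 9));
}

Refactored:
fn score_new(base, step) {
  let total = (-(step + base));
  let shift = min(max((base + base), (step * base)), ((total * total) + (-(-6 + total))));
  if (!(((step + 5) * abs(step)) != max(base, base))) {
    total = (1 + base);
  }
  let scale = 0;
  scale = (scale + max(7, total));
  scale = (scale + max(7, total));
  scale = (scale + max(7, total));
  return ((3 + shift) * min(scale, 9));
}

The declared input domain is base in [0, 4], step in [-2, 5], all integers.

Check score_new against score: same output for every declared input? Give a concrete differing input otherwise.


Not equivalent: base=0, step=-2 separates them (63 vs 27).
score: total=2, then shift=0, then (((step + 5) * abs(step)) == max(base, base)) is false, then count=0, then (idx=3), then count=7, then (idx=4), then count=14, then (idx=5), then count=21, then returns 63
score_new: total=2, then shift=0, then (!(((step + 5) * abs(step)) != max(base, base))) is false, then scale=0, then scale=7, then scale=14, then scale=21, then returns 27
verdict: not equivalent; witness: base=0, step=-2


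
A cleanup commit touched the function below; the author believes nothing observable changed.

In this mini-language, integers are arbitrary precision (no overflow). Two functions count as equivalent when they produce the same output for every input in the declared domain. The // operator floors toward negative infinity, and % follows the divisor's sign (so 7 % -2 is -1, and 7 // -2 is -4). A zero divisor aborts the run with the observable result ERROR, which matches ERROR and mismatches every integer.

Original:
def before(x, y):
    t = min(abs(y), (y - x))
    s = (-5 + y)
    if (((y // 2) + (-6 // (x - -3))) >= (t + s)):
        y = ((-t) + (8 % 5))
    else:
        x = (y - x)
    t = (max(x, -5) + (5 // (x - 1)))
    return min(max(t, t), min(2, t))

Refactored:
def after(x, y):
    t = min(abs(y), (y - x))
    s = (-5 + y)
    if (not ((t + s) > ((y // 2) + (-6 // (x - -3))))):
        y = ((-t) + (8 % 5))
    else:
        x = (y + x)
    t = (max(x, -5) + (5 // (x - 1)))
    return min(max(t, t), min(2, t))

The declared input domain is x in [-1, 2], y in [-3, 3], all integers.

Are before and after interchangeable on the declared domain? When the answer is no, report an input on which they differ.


There is a counterexample at x=-1, y=2: 2 on one side, ERROR on the other.
before: t becomes 2; next s becomes -3; next (((y // 2) + (-6 // (x - -3))) >= (t + s)) evaluates to false; next x becomes 3; next t becomes 5; next final value 2
after: t becomes 2; next s becomes -3; next (not ((t + s) > ((y // 2) + (-6 // (x - -3))))) evaluates to false; next x becomes 1; next hits division by zero so the output is ERROR
verdict: not equivalent; witness: x=-1, y=2


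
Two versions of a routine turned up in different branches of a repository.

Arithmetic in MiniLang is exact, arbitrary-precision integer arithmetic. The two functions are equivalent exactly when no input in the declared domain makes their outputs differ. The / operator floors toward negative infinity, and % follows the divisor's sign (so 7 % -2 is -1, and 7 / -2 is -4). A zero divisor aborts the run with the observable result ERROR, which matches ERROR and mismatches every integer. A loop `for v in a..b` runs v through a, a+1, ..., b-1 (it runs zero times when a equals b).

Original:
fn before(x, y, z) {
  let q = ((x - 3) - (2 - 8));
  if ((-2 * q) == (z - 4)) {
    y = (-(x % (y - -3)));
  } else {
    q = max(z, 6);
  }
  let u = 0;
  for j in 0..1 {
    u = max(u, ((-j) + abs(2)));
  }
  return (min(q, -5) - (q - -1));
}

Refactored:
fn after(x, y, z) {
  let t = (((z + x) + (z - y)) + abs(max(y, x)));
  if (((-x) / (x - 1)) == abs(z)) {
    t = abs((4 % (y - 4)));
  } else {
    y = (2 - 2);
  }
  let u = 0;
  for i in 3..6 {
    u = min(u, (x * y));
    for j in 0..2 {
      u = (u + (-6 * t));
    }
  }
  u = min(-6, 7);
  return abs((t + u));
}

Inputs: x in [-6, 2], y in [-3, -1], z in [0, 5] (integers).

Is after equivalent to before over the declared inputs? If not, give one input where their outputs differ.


On input x=-6, y=-3, z=0, before returns -12 while after returns 6.
verdict: not equivalent; witness: x=-6, y=-3, z=0


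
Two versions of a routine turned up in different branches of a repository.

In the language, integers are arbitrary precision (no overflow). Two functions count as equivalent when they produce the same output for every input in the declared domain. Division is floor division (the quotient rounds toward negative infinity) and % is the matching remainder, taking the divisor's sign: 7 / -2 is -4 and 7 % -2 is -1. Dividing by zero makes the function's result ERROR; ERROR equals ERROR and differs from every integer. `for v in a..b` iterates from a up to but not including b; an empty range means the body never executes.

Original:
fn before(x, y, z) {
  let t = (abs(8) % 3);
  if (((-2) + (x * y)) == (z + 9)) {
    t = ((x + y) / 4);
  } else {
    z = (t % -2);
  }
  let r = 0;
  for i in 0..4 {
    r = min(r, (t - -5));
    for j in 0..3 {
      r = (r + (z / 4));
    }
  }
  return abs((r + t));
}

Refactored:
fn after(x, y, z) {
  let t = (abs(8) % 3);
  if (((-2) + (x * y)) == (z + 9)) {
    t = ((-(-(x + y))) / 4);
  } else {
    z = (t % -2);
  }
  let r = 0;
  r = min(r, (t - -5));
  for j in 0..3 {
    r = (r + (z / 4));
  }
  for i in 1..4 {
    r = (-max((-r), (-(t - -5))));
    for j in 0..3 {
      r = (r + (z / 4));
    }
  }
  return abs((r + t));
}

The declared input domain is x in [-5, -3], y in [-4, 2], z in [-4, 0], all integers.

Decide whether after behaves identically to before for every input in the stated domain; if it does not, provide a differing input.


Differences: constant usage differs, and min/max/abs usage differs, and arithmetic usage differs, and loop structure differs, and statement counts differ — yet all 105 inputs agree.
verdict: equivalent


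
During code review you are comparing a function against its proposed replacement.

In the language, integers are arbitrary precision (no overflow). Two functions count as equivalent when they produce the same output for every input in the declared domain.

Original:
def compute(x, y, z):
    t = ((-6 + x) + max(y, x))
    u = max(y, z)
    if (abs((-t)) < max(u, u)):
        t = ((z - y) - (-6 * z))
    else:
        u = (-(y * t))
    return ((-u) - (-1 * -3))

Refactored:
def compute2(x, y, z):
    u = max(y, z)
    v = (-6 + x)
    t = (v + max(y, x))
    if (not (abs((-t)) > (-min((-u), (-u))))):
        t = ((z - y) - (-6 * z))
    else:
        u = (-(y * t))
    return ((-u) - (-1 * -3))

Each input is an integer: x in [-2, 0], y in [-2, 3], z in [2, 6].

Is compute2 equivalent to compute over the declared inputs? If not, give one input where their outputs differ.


The rewrite breaks on x=-2, y=2, z=6, where the results are -15 and -9.
compute: t = -6; u = 6; (abs((-t)) < max(u, u)) -> false; u = 12; return -15
compute2: u = 6; v = -8; t = -6; (not (abs((-t)) > (-min((-u), (-u))))) -> true; t = 40; return -9
verdict: not equivalent; witness: x=-2, y=2, z=6


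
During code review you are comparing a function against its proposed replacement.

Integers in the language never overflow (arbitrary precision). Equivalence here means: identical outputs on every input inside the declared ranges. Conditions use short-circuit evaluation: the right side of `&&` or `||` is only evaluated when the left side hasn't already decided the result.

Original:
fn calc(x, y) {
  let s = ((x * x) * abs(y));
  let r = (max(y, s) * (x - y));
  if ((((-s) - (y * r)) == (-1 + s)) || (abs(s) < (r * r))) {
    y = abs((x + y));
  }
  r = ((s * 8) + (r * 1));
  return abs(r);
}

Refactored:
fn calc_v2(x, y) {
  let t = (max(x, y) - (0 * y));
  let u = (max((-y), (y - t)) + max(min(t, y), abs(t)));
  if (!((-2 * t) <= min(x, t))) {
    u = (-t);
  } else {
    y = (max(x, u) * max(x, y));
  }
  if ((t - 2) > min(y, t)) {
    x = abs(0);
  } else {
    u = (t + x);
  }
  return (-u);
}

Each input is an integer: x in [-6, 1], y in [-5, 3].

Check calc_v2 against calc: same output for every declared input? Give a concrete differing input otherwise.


These are not equivalent — on x=-6, y=-5 the outputs split (1260 vs 11).
calc: s=180, then r=-180, then ((((-s) - (y * r)) == (-1 + s)) || (abs(s) < (r * r))) is true, then y=11, then r=1260, then returns 1260
calc_v2: t=-5, then u=10, then (!((-2 * t) <= min(x, t))) is true, then u=5, then ((t - 2) > min(y, t)) is false, then u=-11, then returns 11
verdict: not equivalent; witness: x=-6, y=-5


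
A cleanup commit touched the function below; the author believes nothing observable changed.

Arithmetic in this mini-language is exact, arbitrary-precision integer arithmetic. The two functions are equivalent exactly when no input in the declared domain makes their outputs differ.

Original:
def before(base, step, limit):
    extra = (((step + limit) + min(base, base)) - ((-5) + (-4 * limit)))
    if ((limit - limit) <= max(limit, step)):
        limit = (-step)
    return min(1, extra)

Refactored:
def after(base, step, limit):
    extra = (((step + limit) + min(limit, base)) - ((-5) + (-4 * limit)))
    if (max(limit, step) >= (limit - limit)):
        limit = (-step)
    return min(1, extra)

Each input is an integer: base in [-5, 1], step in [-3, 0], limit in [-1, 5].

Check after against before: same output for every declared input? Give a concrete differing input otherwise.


These are not equivalent — on base=0, step=-3, limit=-1 the outputs split (-3 vs -4).
before: extra = -3; ((limit - limit) <= max(limit, step)) -> false; return -3
after: extra = -4; (max(limit, step) >= (limit - limit)) -> false; return -4
verdict: not equivalent; witness: base=0, step=-3, limit=-1


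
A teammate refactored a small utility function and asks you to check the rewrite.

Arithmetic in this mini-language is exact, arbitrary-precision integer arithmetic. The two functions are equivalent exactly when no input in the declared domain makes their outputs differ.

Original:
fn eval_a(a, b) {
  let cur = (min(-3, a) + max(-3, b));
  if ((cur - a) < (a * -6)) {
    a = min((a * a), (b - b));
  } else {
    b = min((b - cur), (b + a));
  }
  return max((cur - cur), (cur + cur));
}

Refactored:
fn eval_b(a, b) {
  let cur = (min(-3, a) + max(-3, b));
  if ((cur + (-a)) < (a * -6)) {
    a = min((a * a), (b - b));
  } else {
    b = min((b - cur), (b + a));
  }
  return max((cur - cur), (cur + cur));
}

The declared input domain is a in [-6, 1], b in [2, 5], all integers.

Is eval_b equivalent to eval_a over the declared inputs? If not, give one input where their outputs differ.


Comparing the listings, the differences include: arithmetic usage differs.
Tracing a=-5, b=5: eval_a: cur becomes 0; next ((cur - a) < (a * -6)) evaluates to true; next a becomes 0; next final value 0 | eval_b: cur becomes 0; next ((cur + (-a)) < (a * -6)) evaluates to true; next a becomes 0; next final value 0 — matching result 0.
Every one of the 32 inputs gives matching results.
verdict: equivalent


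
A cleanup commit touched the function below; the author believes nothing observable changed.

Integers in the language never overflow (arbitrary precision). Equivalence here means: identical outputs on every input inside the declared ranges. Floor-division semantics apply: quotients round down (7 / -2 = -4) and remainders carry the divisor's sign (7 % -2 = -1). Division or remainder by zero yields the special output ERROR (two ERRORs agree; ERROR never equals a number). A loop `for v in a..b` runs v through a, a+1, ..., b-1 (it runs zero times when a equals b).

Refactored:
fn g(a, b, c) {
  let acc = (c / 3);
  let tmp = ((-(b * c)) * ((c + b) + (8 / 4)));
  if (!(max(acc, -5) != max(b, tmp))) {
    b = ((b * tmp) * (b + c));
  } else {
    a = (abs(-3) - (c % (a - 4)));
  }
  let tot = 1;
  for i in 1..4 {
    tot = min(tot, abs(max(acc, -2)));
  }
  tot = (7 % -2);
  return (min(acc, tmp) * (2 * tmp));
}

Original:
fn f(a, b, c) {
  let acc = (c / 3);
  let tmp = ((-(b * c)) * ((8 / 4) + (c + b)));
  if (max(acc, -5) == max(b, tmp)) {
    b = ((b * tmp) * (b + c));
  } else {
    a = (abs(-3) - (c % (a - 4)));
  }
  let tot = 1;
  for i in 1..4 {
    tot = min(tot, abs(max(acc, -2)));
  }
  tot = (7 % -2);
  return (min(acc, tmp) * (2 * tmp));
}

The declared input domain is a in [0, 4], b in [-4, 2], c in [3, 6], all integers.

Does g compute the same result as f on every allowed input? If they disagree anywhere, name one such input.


Reading the diff, among the changes: comparison usage differs, boolean connective usage differs.
Spot check at a=2, b=-2, c=6 — f: acc becomes 2; next tmp becomes 72; next (max(acc, -5) == max(b, tmp)) evaluates to false; next a becomes 3; next tot becomes 1; next at i=1:; next tot becomes 1; next at i=2:; next tot becomes 1; next at i=3:; next tot becomes 1; next tot becomes -1; next final value 288. g: acc becomes 2; next tmp becomes 72; next (!(max(acc, -5) != max(b, tmp))) evaluates to false; next a becomes 3; next tot becomes 1; next at i=1:; next tot becomes 1; next at i=2:; next tot becomes 1; next at i=3:; next tot becomes 1; next tot becomes -1; next final value 288. Both give 288.
Across all 140 domain points the two functions coincide.
verdict: equivalent


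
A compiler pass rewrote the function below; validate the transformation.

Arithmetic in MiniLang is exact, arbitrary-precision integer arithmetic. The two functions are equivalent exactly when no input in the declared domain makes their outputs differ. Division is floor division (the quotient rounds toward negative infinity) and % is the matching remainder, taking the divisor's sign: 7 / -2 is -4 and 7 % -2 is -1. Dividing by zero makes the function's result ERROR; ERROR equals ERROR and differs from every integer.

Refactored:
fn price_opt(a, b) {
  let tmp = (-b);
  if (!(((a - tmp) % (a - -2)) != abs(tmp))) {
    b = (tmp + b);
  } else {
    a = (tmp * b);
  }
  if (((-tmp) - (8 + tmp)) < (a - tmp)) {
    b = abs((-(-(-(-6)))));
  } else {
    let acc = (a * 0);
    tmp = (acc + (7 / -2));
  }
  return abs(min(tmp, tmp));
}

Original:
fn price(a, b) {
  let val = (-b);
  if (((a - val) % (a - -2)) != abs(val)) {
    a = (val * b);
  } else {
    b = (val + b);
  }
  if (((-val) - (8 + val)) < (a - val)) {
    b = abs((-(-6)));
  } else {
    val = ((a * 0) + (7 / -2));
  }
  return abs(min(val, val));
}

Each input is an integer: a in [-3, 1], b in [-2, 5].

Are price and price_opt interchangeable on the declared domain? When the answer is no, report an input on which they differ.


Equivalent — the differences include boolean connective usage differs, plus statement counts differ, plus local variable names differ, yet no declared input distinguishes the two.
Tracing a=1, b=5: price: val=-5, then (((a - val) % (a - -2)) != abs(val)) is true, then a=-25, then (((-val) - (8 + val)) < (a - val)) is false, then val=-4, then returns 4 | price_opt: tmp=-5, then (!(((a - tmp) % (a - -2)) != abs(tmp))) is false, then a=-25, then (((-tmp) - (8 + tmp)) < (a - tmp)) is false, then acc=0, then tmp=-4, then returns 4 — matching result 4.
Across all 40 domain points the two functions coincide.
verdict: equivalent


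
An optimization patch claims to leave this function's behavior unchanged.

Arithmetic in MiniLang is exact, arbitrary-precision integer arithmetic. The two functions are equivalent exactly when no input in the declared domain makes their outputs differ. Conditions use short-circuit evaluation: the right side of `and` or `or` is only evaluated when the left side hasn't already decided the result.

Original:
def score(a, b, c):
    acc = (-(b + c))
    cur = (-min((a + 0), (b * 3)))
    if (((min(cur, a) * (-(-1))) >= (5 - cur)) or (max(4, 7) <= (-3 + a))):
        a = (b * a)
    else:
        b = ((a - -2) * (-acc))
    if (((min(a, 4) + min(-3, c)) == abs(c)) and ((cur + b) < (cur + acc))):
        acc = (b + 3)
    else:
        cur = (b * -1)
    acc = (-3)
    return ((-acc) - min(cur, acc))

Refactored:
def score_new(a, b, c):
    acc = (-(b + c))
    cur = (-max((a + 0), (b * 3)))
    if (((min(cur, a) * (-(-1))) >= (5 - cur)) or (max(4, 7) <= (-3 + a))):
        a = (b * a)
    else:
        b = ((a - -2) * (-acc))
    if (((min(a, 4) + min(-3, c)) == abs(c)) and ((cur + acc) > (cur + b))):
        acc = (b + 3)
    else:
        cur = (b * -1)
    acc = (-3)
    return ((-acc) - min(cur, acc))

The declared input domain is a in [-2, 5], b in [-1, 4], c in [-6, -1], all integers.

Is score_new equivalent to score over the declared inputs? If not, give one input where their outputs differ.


Consider the input a=4, b=-1, c=-1.
score: acc=2, then cur=3, then (((min(cur, a) * (-(-1))) >= (5 - cur)) or (max(4, 7) <= (-3 + a))) is true, then a=-4, then (((min(a, 4) + min(-3, c)) == abs(c)) and ((cur + b) < (cur + acc))) is false, then cur=1, then acc=-3, then returns 6
score_new: acc=2, then cur=-4, then (((min(cur, a) * (-(-1))) >= (5 - cur)) or (max(4, 7) <= (-3 + a))) is false, then b=-12, then (((min(a, 4) + min(-3, c)) == abs(c)) and ((cur + acc) > (cur + b))) is true, then acc=-9, then acc=-3, then returns 7
6 != 7, so the rewrite changes behavior.
verdict: not equivalent; witness: a=4, b=-1, c=-1


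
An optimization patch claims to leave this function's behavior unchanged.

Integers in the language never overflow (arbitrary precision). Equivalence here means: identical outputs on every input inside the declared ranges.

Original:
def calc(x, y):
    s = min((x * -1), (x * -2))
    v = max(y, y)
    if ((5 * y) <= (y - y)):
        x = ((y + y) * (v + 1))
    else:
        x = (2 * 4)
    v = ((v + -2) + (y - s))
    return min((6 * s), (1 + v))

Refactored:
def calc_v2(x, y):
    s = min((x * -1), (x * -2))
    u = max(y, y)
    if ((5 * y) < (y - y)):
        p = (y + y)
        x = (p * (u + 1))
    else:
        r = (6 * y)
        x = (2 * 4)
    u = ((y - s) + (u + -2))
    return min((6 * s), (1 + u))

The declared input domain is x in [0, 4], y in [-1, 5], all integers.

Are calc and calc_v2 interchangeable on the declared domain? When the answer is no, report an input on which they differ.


The one real change (`((5 * y) <= (y - y))` became `((5 * y) < (y - y))`) has no effect anywhere in the declared ranges.
Tracing x=3, y=4: calc: s=-6, then v=4, then ((5 * y) <= (y - y)) is false, then x=8, then v=12, then returns -36 | calc_v2: s=-6, then u=4, then ((5 * y) < (y - y)) is false, then r=24, then x=8, then u=12, then returns -36 — matching result -36.
An exhaustive pass over the 35 declared inputs shows identical outputs.
verdict: equivalent


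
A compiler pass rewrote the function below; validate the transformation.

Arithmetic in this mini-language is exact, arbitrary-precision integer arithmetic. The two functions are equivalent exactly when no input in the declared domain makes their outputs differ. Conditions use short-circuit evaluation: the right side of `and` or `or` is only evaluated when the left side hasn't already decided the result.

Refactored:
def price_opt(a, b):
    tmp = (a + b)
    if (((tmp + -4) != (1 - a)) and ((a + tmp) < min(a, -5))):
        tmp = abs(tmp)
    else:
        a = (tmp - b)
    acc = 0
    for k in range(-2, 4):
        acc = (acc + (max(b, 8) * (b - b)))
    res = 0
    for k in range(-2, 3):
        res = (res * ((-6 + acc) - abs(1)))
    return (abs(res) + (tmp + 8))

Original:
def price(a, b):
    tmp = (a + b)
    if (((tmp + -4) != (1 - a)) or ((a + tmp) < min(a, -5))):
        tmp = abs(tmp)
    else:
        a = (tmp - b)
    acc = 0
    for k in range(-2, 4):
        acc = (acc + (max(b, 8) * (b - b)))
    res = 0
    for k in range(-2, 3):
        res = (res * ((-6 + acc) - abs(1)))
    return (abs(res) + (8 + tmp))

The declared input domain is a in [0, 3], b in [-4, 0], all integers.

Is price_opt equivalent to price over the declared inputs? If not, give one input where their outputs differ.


Input a=0, b=-4: 12 from price versus 4 from price_opt.
verdict: not equivalent; witness: a=0, b=-4


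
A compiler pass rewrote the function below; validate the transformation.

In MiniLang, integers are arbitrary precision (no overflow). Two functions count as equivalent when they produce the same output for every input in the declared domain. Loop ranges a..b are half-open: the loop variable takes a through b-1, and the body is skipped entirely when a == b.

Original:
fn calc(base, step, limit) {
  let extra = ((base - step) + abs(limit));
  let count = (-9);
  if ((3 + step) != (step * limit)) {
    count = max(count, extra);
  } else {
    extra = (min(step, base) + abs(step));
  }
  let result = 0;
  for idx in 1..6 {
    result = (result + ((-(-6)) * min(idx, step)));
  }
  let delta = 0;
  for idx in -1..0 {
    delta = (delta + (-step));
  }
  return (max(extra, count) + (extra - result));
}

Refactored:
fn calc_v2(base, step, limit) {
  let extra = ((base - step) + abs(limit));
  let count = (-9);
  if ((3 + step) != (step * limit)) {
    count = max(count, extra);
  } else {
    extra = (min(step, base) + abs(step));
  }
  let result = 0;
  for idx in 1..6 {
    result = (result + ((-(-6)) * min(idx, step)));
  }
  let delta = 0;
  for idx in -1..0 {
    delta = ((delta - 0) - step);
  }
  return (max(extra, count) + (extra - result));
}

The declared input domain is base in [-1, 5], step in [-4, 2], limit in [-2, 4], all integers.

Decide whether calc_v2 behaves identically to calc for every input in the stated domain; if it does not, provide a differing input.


Reading the diff, among the changes: arithmetic usage differs; constant usage differs.
Tracing base=3, step=1, limit=-1: calc: extra = 3; count = -9; ((3 + step) != (step * limit)) -> true; count = 3; result = 0; [idx=1]; result = 6; [idx=2]; result = 12; [idx=3]; result = 18; [idx=4]; result = 24; [idx=5]; result = 30; delta = 0; [idx=-1]; delta = -1; return -24 | calc_v2: extra = 3; count = -9; ((3 + step) != (step * limit)) -> true; count = 3; result = 0; [idx=1]; result = 6; [idx=2]; result = 12; [idx=3]; result = 18; [idx=4]; result = 24; [idx=5]; result = 30; delta = 0; [idx=-1]; delta = -1; return -24 — matching result -24.
Every one of the 343 inputs gives matching results.
verdict: equivalent
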